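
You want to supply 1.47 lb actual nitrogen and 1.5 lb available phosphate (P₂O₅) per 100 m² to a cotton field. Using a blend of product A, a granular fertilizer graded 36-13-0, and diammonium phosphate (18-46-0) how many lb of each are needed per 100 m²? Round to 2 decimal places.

2.86 lb product A, 2.45 lb diammonium phosphate

With a, b = lb per 100 m² of product A and diammonium phosphate:
N: 0.36·a + 0.18·b = 1.47
P₂O₅: 0.13·a + 0.46·b = 1.5
Eliminate b: (row1) − 0.18/0.46·(row2) → 0.30913·a = 0.883043, so a = 2.85654.
Then b = (1.5 − 0.13·2.85654) / 0.46 = 2.45359.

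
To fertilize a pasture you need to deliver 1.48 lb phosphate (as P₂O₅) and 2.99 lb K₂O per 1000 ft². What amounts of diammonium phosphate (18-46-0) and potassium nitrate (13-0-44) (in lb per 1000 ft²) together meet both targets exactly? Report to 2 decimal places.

Let a = lb of diammonium phosphate, b = lb of potassium nitrate (per 1000 ft²).
P₂O₅: 0.46·a + 0·b = 1.48
K₂O: 0·a + 0.44·b = 2.99
Solving simultaneously: a = 3.21739, b = 6.79545.

3.22 lb diammonium phosphate, 6.80 lb potassium nitrate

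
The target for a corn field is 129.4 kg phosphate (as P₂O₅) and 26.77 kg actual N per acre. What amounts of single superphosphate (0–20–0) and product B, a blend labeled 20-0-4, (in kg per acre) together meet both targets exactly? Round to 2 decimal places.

647.00 kg single superphosphate, 133.85 kg product B

Let a = kg of single superphosphate, b = kg of product B (per acre).
P₂O₅: 0.2·a + 0·b = 129.4
N: 0·a + 0.2·b = 26.77
Solving simultaneously: a = 647, b = 133.85.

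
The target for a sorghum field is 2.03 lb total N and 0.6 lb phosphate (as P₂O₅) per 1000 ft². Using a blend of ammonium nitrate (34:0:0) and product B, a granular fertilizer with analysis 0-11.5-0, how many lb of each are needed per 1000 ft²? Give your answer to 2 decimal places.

5.97 lb ammonium nitrate, 5.22 lb product B

Let a = lb of ammonium nitrate, b = lb of product B (per 1000 ft²).
N: 0.34·a + 0·b = 2.03
P₂O₅: 0·a + 0.115·b = 0.6
Solving simultaneously: a = 5.97059, b = 5.21739.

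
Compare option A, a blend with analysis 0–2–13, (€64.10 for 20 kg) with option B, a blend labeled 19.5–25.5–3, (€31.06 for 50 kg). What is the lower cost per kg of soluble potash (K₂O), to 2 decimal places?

€20.71 per kg K₂O (option B)

option A: K₂O per bag = 20 × 13% = 2.6 kg; cost = 64.10 / 2.6 = €24.6538/kg K₂O.
option B: K₂O per bag = 50 × 3% = 1.5 kg; cost = 31.06 / 1.5 = €20.7067/kg K₂O.
option B is cheaper.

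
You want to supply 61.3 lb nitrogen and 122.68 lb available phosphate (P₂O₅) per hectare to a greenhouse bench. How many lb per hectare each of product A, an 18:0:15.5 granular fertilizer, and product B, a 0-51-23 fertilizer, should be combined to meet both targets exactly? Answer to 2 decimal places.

340.56 lb product A, 240.55 lb product B

Per-hectare balance (a = product A, b = product B):
N: 0.18·a + 0·b = 61.3
P₂O₅: 0·a + 0.51·b = 122.68
Solving simultaneously: a = 340.556, b = 240.549.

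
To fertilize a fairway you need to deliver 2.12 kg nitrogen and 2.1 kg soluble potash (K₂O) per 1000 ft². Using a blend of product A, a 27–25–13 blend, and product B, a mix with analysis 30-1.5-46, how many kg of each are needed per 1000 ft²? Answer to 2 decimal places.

4.05 kg product A, 3.42 kg product B

Let a = kg of product A, b = kg of product B (per 1000 ft²).
N: 0.27·a + 0.3·b = 2.12
K₂O: 0.13·a + 0.46·b = 2.1
Solving simultaneously: a = 4.05164, b = 3.42019.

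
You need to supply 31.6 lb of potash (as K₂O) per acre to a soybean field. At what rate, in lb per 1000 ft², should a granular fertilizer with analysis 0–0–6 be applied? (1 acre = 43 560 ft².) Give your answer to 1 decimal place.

Product per acre = 31.6 / 6% = 526.667 lb.
Convert to per 1000 ft²: 526.667 × 0.0229568 = 12.0906 lb.

12.1 lb of product per thousand sq ft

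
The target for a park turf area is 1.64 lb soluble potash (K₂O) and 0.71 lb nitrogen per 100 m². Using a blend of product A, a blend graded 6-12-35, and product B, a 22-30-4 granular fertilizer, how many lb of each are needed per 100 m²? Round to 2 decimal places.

4.46 lb product A, 2.01 lb product B

Per-100 m² balance (a = product A, b = product B):
K₂O: 0.35·a + 0.04·b = 1.64
N: 0.06·a + 0.22·b = 0.71
From row1: a = (1.64 − 0.04·b) / 0.35.
Into row2: 0.06·(1.64 − 0.04·b)/0.35 + 0.22·b = 0.71 → b = 2.01206, a = 4.45576.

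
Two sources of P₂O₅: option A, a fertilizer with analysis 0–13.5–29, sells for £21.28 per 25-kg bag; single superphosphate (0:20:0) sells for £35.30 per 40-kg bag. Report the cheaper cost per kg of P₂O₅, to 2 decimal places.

£4.41 per kg P₂O₅ (single superphosphate)

option A: P₂O₅ per bag = 25 × 13.5% = 3.375 kg; cost = 21.28 / 3.375 = £6.3052/kg P₂O₅.
single superphosphate: P₂O₅ per bag = 40 × 20% = 8 kg; cost = 35.30 / 8 = £4.4125/kg P₂O₅.
single superphosphate is cheaper.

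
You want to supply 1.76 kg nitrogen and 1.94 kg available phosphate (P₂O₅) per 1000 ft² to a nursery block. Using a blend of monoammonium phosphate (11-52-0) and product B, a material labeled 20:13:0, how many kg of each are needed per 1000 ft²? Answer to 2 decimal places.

With a, b = kg per 1000 ft² of monoammonium phosphate and product B:
N: 0.11·a + 0.2·b = 1.76
P₂O₅: 0.52·a + 0.13·b = 1.94
Solving simultaneously: a = 1.7748, b = 7.82386.

1.77 kg monoammonium phosphate, 7.82 kg product B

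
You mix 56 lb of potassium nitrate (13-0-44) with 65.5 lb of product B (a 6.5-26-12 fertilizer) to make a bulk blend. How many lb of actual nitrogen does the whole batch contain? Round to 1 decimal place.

N mass = 13%×56 + 6.5%×65.5 = 11.5375 lb.

11.5 lb N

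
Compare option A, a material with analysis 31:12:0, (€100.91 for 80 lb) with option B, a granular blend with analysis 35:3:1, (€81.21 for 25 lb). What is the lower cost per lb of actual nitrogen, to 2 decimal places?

€4.07 per lb N (option A)

option A: N per bag = 80 × 31% = 24.8 lb; cost = 100.91 / 24.8 = €4.0690/lb N.
option B: N per bag = 25 × 35% = 8.75 lb; cost = 81.21 / 8.75 = €9.2811/lb N.
option A is cheaper.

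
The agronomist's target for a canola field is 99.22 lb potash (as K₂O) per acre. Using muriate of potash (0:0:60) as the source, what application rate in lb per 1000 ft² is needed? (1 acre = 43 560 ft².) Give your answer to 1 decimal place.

3.8 lb of product per thousand sq ft

Product per acre = 99.22 / 60% = 165.367 lb.
Convert to per 1000 ft²: 165.367 × 0.0229568 = 3.7963 lb.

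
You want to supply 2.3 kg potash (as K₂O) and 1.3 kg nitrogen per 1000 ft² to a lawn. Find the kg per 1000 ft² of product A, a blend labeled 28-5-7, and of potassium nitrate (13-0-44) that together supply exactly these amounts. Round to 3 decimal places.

Per-1000 ft² balance (a = product A, b = potassium nitrate):
K₂O: 0.07·a + 0.44·b = 2.3
N: 0.28·a + 0.13·b = 1.3
From row1: a = (2.3 − 0.44·b) / 0.07.
Into row2: 0.28·(2.3 − 0.44·b)/0.07 + 0.13·b = 1.3 → b = 4.84663, a = 2.39264.

2.393 kg product A, 4.847 kg potassium nitrate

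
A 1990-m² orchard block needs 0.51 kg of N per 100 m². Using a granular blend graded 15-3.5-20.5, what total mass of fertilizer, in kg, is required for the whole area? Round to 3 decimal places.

67.660 kg

Product per 100 m² = 0.51 / 15% = 3.4 kg.
Total product = 3.4 × 1990 / 100 = 67.66 kg.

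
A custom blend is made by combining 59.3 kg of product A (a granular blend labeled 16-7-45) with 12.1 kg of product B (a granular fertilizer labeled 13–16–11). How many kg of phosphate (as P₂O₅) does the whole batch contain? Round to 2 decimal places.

6.09 kg P₂O₅

P₂O₅ mass = 7%×59.3 + 16%×12.1 = 6.087 kg.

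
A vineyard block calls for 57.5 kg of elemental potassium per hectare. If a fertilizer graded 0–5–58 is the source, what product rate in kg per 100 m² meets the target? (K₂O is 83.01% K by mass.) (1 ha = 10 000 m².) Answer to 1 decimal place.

As K₂O: 57.5 / 0.8301 = 69.2688 kg per hectare.
Product per hectare = 69.2688 / 58% = 119.429 kg.
Convert to per 100 m²: 119.429 × 0.01 = 1.19429 kg.

1.2 kg of product per hundred sq m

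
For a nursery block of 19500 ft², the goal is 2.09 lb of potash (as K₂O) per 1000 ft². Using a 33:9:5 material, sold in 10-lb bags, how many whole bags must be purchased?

82 bags

Product per 1000 ft² = 2.09 / 5% = 41.8 lb.
Total product = 41.8 × 19500 / 1000 = 815.1 lb.
Bags = ⌈815.1 / 10⌉ = 82.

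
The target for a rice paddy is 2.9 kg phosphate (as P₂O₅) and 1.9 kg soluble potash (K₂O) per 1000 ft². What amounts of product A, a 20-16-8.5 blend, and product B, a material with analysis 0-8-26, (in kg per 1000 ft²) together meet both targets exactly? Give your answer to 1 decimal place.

17.3 kg product A, 1.7 kg product B

Let a = kg of product A, b = kg of product B (per 1000 ft²).
P₂O₅: 0.16·a + 0.08·b = 2.9
K₂O: 0.085·a + 0.26·b = 1.9
Solving simultaneously: a = 17.2989, b = 1.6523.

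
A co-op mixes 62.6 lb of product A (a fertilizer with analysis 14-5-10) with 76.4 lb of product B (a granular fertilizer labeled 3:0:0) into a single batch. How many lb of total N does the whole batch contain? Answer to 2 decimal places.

N mass = 14%×62.6 + 3%×76.4 = 11.056 lb.

11.06 lb N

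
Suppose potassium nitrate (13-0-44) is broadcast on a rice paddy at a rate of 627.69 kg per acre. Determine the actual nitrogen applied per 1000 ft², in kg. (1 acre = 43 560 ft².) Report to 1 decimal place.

1.9 kg N per thousand sq ft

nitrogen per acre = 627.69 × 13% = 81.5997 kg.
Convert to per 1000 ft²: 81.5997 × 0.0229568 = 1.87327 kg.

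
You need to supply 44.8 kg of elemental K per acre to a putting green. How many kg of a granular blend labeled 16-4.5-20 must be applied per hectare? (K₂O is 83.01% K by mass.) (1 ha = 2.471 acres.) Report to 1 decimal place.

As K₂O: 44.8 / 0.8301 = 53.9694 kg per acre.
Product per acre = 53.9694 / 20% = 269.847 kg.
Convert to per hectare: 269.847 × 2.471 = 666.792 kg.

666.8 kg of product per hectare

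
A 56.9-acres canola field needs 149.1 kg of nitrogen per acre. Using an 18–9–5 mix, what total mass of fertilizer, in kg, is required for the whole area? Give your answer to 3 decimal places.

Product per acre = 149.1 / 18% = 828.333 kg.
Total product = 828.333 × 56.9 = 47132.1667 kg.

47132.167 kg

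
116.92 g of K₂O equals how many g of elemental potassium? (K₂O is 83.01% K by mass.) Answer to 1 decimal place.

97.1 g K

K = 116.92 × 0.8301 = 97.0553 g.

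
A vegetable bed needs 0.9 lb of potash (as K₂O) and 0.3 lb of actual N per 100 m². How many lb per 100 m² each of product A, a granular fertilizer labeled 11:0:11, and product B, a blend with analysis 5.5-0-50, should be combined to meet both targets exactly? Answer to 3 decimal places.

2.053 lb product A, 1.348 lb product B

Let a = lb of product A, b = lb of product B (per 100 m²).
K₂O: 0.11·a + 0.5·b = 0.9
N: 0.11·a + 0.055·b = 0.3
From row1: a = (0.9 − 0.5·b) / 0.11.
Into row2: 0.11·(0.9 − 0.5·b)/0.11 + 0.055·b = 0.3 → b = 1.34831, a = 2.05312.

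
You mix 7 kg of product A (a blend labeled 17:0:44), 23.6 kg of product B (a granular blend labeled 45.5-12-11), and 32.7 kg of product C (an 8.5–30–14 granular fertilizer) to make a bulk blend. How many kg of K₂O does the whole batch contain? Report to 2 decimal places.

10.25 kg K₂O

K₂O mass = 44%×7 + 11%×23.6 + 14%×32.7 = 10.254 kg.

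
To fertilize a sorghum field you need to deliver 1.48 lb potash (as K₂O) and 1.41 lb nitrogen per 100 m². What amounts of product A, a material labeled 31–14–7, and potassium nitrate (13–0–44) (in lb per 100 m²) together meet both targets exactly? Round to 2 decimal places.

Per-100 m² balance (a = product A, b = potassium nitrate):
K₂O: 0.07·a + 0.44·b = 1.48
N: 0.31·a + 0.13·b = 1.41
Eliminate a: (row1) − 0.07/0.31·(row2) → 0.410645·b = 1.16161, so b = 2.82875.
Back-substitute: a = (1.48 − 0.44·2.82875) / 0.07 = 3.36214.

3.36 lb product A, 2.83 lb potassium nitrate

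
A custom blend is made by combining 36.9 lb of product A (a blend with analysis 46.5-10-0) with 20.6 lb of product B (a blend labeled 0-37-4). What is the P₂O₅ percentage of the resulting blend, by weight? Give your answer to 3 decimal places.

Total mass = 36.9 + 20.6 = 57.5 lb.
P₂O₅ mass = 10%×36.9 + 37%×20.6 = 11.312 lb.
% P₂O₅ = 11.312 / 57.5 = 19.67304%.

19.673% P₂O₅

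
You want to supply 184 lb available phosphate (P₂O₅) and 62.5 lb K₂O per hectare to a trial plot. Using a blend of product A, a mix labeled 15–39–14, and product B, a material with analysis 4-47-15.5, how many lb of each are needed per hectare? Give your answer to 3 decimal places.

Per-hectare balance (a = product A, b = product B):
P₂O₅: 0.39·a + 0.47·b = 184
K₂O: 0.14·a + 0.155·b = 62.5
Eliminate b: (row1) − 0.47/0.155·(row2) → -0.0345161·a = -5.51613, so a = 159.8131.
Then b = (62.5 − 0.14·159.8131) / 0.155 = 258.8785.

159.813 lb product A, 258.879 lb product B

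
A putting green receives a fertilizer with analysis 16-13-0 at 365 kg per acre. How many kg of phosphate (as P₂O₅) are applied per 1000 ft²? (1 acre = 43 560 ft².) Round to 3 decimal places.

P₂O₅ per acre = 365 × 13% = 47.45 kg.
Convert to per 1000 ft²: 47.45 × 0.0229568 = 1.0893 kg.

1.089 kg P₂O₅ per thousand sq ft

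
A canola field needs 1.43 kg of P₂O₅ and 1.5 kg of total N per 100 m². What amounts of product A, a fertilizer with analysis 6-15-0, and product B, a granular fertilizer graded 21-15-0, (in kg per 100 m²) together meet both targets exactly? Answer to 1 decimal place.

3.3 kg product A, 6.2 kg product B

With a, b = kg per 100 m² of product A and product B:
P₂O₅: 0.15·a + 0.15·b = 1.43
N: 0.06·a + 0.21·b = 1.5
Eliminate b: (row1) − 0.15/0.21·(row2) → 0.107143·a = 0.358571, so a = 3.34667.
Then b = (1.5 − 0.06·3.34667) / 0.21 = 6.18667.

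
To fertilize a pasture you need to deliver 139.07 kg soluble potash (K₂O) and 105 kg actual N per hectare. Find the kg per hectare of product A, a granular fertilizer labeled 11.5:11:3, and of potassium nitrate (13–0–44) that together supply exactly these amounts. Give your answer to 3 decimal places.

602.161 kg product A, 275.012 kg potassium nitrate

Per-hectare balance (a = product A, b = potassium nitrate):
K₂O: 0.03·a + 0.44·b = 139.07
N: 0.115·a + 0.13·b = 105
From row1: a = (139.07 − 0.44·b) / 0.03.
Into row2: 0.115·(139.07 − 0.44·b)/0.03 + 0.13·b = 105 → b = 275.0118, a = 602.1606.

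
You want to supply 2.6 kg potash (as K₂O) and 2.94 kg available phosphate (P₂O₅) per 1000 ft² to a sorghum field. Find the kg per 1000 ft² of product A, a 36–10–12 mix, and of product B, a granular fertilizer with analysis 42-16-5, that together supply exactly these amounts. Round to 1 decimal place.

Per-1000 ft² balance (a = product A, b = product B):
K₂O: 0.12·a + 0.05·b = 2.6
P₂O₅: 0.1·a + 0.16·b = 2.94
Eliminate a: (row1) − 0.12/0.1·(row2) → -0.142·b = -0.928, so b = 6.53521.
Back-substitute: a = (2.6 − 0.05·6.53521) / 0.12 = 18.9437.

18.9 kg product A, 6.5 kg product B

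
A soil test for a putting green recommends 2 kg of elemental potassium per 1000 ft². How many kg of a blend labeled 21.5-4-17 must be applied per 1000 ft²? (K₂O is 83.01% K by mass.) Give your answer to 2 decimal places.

As K₂O: 2 / 0.8301 = 2.40935 kg per 1000 ft².
Product per 1000 ft² = 2.40935 / 17% = 14.1726 kg.

14.17 kg of product per thousand sq ft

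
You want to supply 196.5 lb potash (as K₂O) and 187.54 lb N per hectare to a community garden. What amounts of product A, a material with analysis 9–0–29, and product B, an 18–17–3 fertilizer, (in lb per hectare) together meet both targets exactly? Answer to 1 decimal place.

With a, b = lb per hectare of product A and product B:
K₂O: 0.29·a + 0.03·b = 196.5
N: 0.09·a + 0.18·b = 187.54
Solving simultaneously: a = 600.885, b = 741.446.

600.9 lb product A, 741.4 lb product B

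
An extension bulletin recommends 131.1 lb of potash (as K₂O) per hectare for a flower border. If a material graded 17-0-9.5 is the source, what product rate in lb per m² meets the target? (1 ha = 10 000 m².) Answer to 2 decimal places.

Product per hectare = 131.1 / 9.5% = 1380 lb.
Convert to per m²: 1380 × 0.0001 = 0.138 lb.

0.14 lb of product per sq m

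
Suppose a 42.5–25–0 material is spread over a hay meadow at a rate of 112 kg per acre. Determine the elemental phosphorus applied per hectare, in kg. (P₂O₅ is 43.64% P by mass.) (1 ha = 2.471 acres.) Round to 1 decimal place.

P₂O₅ per acre = 112 × 25% = 28 kg.
Elemental P = 28 × 0.4364 = 12.2192 kg per acre.
Convert to per hectare: 12.2192 × 2.471 = 30.1936 kg.

30.2 kg P per hectare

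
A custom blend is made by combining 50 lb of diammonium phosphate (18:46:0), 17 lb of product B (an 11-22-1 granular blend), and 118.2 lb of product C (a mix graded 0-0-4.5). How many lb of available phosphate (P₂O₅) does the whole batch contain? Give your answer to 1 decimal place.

26.7 lb P₂O₅

P₂O₅ mass = 46%×50 + 22%×17 + 0%×118.2 = 26.74 lb.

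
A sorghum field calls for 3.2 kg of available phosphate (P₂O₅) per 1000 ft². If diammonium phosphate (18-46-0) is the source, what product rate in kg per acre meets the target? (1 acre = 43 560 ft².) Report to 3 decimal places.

303.026 kg of product per acre

Product per 1000 ft² = 3.2 / 46% = 6.95652 kg.
Convert to per acre: 6.95652 × 43.56 = 303.0261 kg.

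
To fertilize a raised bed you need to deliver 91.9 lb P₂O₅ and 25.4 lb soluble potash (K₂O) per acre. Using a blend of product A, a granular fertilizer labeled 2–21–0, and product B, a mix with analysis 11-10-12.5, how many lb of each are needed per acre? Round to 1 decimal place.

With a, b = lb per acre of product A and product B:
P₂O₅: 0.21·a + 0.1·b = 91.9
K₂O: 0·a + 0.125·b = 25.4
Solving simultaneously: a = 340.857, b = 203.2.

340.9 lb product A, 203.2 lb product B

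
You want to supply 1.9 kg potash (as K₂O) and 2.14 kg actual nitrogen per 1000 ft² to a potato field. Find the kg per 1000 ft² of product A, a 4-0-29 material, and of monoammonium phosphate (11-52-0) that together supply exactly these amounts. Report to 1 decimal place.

Let a = kg of product A, b = kg of monoammonium phosphate (per 1000 ft²).
K₂O: 0.29·a + 0·b = 1.9
N: 0.04·a + 0.11·b = 2.14
Solving simultaneously: a = 6.55172, b = 17.0721.

6.6 kg product A, 17.1 kg monoammonium phosphate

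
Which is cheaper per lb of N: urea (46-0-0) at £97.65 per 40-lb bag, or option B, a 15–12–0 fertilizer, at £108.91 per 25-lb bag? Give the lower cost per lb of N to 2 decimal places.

£5.31 per lb N (urea)

urea: N per bag = 40 × 46% = 18.4 lb; cost = 97.65 / 18.4 = £5.3071/lb N.
option B: N per bag = 25 × 15% = 3.75 lb; cost = 108.91 / 3.75 = £29.0427/lb N.
urea is cheaper.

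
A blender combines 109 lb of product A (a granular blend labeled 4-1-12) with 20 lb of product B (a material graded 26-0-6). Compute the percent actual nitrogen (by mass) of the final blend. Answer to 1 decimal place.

7.4% N

Total mass = 109 + 20 = 129 lb.
N mass = 4%×109 + 26%×20 = 9.56 lb.
% N = 9.56 / 129 = 7.41085%.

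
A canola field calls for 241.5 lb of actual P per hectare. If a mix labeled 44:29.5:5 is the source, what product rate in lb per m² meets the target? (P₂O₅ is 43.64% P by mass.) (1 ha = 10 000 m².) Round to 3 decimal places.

As P₂O₅: 241.5 / 0.4364 = 553.391 lb per hectare.
Product per hectare = 553.391 / 29.5% = 1875.9 lb.
Convert to per m²: 1875.9 × 0.0001 = 0.18759 lb.

0.188 lb of product per sq m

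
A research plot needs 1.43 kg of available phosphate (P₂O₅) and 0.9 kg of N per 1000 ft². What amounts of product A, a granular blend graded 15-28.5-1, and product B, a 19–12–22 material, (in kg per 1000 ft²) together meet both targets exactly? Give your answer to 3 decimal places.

With a, b = kg per 1000 ft² of product A and product B:
P₂O₅: 0.285·a + 0.12·b = 1.43
N: 0.15·a + 0.19·b = 0.9
Solving simultaneously: a = 4.52835, b = 1.16183.

4.528 kg product A, 1.162 kg product B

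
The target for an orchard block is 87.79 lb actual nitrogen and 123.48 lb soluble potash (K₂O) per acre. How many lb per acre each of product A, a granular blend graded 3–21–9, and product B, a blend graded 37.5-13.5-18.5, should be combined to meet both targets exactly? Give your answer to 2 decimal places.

Per-acre balance (a = product A, b = product B):
N: 0.03·a + 0.375·b = 87.79
K₂O: 0.09·a + 0.185·b = 123.48
From row1: a = (87.79 − 0.375·b) / 0.03.
Into row2: 0.09·(87.79 − 0.375·b)/0.03 + 0.185·b = 123.48 → b = 148.819, a = 1066.094.

1066.09 lb product A, 148.82 lb product B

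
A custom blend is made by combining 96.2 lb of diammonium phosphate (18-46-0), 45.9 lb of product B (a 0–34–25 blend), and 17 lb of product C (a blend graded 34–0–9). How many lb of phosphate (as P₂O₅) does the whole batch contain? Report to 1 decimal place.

P₂O₅ mass = 46%×96.2 + 34%×45.9 + 0%×17 = 59.858 lb.

59.9 lb P₂O₅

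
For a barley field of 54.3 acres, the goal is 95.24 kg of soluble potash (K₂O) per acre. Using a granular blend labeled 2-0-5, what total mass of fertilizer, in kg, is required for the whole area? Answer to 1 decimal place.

103430.6 kg

Product per acre = 95.24 / 5% = 1904.8 kg.
Total product = 1904.8 × 54.3 = 103430.64 kg.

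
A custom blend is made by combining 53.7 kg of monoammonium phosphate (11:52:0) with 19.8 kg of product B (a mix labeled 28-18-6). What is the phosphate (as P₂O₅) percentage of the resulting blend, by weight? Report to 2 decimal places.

Total mass = 53.7 + 19.8 = 73.5 kg.
P₂O₅ mass = 52%×53.7 + 18%×19.8 = 31.488 kg.
% P₂O₅ = 31.488 / 73.5 = 42.8408%.

42.84% P₂O₅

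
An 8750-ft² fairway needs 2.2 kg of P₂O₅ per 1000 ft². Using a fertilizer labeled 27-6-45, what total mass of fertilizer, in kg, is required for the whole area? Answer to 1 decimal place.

Product per 1000 ft² = 2.2 / 6% = 36.6667 kg.
Total product = 36.6667 × 8750 / 1000 = 320.833 kg.

320.8 kg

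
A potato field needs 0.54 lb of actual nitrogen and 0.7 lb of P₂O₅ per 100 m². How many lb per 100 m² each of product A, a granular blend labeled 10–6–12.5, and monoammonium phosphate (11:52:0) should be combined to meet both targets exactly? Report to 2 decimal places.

Let a = lb of product A, b = lb of monoammonium phosphate (per 100 m²).
N: 0.1·a + 0.11·b = 0.54
P₂O₅: 0.06·a + 0.52·b = 0.7
Eliminate a: (row1) − 0.1/0.06·(row2) → -0.756667·b = -0.626667, so b = 0.828194.
Back-substitute: a = (0.54 − 0.11·0.828194) / 0.1 = 4.48899.

4.49 lb product A, 0.83 lb monoammonium phosphate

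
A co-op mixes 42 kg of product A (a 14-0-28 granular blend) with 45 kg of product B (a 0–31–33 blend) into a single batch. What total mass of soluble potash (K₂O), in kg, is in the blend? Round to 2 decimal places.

K₂O mass = 28%×42 + 33%×45 = 26.61 kg.

26.61 kg K₂O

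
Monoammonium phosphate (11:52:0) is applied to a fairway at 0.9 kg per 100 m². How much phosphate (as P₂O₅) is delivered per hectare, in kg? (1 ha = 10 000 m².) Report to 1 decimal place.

P₂O₅ per 100 m² = 0.9 × 52% = 0.468 kg.
Convert to per hectare: 0.468 × 100 = 46.8 kg.

46.8 kg P₂O₅ per hectare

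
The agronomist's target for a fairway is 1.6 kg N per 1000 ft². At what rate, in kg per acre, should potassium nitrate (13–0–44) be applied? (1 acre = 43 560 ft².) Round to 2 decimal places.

536.12 kg of product per acre

Product per 1000 ft² = 1.6 / 13% = 12.3077 kg.
Convert to per acre: 12.3077 × 43.56 = 536.123 kg.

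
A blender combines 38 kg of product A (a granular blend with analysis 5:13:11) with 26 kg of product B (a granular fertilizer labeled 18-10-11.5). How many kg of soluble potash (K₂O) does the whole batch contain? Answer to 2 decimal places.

7.17 kg K₂O

K₂O mass = 11%×38 + 11.5%×26 = 7.17 kg.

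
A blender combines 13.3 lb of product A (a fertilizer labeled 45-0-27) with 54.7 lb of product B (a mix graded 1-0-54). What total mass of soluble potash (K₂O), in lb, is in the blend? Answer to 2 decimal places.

K₂O mass = 27%×13.3 + 54%×54.7 = 33.129 lb.

33.13 lb K₂O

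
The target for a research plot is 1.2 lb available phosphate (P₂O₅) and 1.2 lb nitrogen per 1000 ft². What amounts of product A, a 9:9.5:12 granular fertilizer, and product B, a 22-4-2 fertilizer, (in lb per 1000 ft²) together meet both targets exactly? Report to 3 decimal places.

12.486 lb product A, 0.347 lb product B

With a, b = lb per 1000 ft² of product A and product B:
P₂O₅: 0.095·a + 0.04·b = 1.2
N: 0.09·a + 0.22·b = 1.2
Solving simultaneously: a = 12.4855, b = 0.346821.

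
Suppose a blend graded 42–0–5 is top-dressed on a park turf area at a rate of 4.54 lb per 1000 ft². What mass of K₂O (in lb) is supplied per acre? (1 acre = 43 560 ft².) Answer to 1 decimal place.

K₂O per 1000 ft² = 4.54 × 5% = 0.227 lb.
Convert to per acre: 0.227 × 43.56 = 9.88812 lb.

9.9 lb K₂O per acre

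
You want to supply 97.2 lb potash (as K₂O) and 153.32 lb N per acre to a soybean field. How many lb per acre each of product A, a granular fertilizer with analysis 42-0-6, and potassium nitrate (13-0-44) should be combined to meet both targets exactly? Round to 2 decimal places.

Let a = lb of product A, b = lb of potassium nitrate (per acre).
K₂O: 0.06·a + 0.44·b = 97.2
N: 0.42·a + 0.13·b = 153.32
Eliminate a: (row1) − 0.06/0.42·(row2) → 0.421429·b = 75.2971, so b = 178.671.
Back-substitute: a = (97.2 − 0.44·178.671) / 0.06 = 309.7446.

309.74 lb product A, 178.67 lb potassium nitrate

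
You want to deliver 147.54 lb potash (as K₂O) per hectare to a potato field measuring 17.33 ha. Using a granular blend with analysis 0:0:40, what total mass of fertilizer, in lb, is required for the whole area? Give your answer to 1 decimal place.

Product per hectare = 147.54 / 40% = 368.85 lb.
Total product = 368.85 × 17.33 = 6392.17 lb.

6392.2 lb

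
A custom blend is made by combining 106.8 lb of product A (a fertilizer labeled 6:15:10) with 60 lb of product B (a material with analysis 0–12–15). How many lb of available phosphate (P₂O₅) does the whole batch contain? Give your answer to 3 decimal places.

23.220 lb P₂O₅

P₂O₅ mass = 15%×106.8 + 12%×60 = 23.22 lb.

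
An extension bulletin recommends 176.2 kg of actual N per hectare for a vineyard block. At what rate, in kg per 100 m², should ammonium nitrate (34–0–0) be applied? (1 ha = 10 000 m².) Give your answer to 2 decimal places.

Product per hectare = 176.2 / 34% = 518.235 kg.
Convert to per 100 m²: 518.235 × 0.01 = 5.18235 kg.

5.18 kg of product per hundred sq m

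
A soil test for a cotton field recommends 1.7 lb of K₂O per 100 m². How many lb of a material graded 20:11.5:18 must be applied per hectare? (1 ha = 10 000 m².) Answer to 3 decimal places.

Product per 100 m² = 1.7 / 18% = 9.44444 lb.
Convert to per hectare: 9.44444 × 100 = 944.4444 lb.

944.444 lb of product per hectare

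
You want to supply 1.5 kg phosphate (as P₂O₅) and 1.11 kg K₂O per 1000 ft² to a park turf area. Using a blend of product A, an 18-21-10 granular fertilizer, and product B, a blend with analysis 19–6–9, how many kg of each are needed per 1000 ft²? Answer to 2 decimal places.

5.30 kg product A, 6.44 kg product B

Per-1000 ft² balance (a = product A, b = product B):
P₂O₅: 0.21·a + 0.06·b = 1.5
K₂O: 0.1·a + 0.09·b = 1.11
From row1: a = (1.5 − 0.06·b) / 0.21.
Into row2: 0.1·(1.5 − 0.06·b)/0.21 + 0.09·b = 1.11 → b = 6.44186, a = 5.30233.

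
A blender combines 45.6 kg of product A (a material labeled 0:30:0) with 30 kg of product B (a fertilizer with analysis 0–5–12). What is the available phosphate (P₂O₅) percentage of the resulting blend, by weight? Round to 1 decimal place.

20.1% P₂O₅

Total mass = 45.6 + 30 = 75.6 kg.
P₂O₅ mass = 30%×45.6 + 5%×30 = 15.18 kg.
% P₂O₅ = 15.18 / 75.6 = 20.0794%.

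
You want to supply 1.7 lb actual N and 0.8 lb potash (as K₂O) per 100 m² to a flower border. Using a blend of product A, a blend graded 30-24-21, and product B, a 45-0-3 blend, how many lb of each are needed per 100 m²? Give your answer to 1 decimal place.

Let a = lb of product A, b = lb of product B (per 100 m²).
N: 0.3·a + 0.45·b = 1.7
K₂O: 0.21·a + 0.03·b = 0.8
Solving simultaneously: a = 3.61404, b = 1.36842.

3.6 lb product A, 1.4 lb product B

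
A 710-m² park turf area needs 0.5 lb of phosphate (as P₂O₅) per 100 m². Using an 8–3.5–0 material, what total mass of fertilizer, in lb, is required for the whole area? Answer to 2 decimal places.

Product per 100 m² = 0.5 / 3.5% = 14.2857 lb.
Total product = 14.2857 × 710 / 100 = 101.429 lb.

101.43 lb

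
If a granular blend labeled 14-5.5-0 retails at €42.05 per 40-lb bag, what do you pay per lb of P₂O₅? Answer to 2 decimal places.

€19.11 per lb P₂O₅

P₂O₅ in bag = 40 × 5.5% = 2.2 lb.
Cost per lb P₂O₅ = €42.05 / 2.2 = €19.1136.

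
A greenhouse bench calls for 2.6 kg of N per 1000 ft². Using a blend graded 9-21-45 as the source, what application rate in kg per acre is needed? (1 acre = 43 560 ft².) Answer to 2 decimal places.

Product per 1000 ft² = 2.6 / 9% = 28.8889 kg.
Convert to per acre: 28.8889 × 43.56 = 1258.4 kg.

1258.40 kg of product per acre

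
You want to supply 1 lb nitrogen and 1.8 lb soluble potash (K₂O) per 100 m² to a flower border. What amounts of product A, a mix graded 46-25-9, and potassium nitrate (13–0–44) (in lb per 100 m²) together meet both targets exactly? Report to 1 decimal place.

1.1 lb product A, 3.9 lb potassium nitrate

Per-100 m² balance (a = product A, b = potassium nitrate):
N: 0.46·a + 0.13·b = 1
K₂O: 0.09·a + 0.44·b = 1.8
Solving simultaneously: a = 1.08023, b = 3.86995.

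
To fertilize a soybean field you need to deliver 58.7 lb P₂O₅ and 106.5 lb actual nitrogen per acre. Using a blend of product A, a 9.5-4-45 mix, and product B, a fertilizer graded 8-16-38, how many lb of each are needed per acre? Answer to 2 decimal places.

With a, b = lb per acre of product A and product B:
P₂O₅: 0.04·a + 0.16·b = 58.7
N: 0.095·a + 0.08·b = 106.5
Eliminate a: (row1) − 0.04/0.095·(row2) → 0.126316·b = 13.8579, so b = 109.708.
Back-substitute: a = (58.7 − 0.16·109.708) / 0.04 = 1028.667.

1028.67 lb product A, 109.71 lb product B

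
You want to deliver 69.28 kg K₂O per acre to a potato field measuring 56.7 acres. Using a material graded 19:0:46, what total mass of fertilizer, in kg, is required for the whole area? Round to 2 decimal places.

8539.51 kg

Product per acre = 69.28 / 46% = 150.609 kg.
Total product = 150.609 × 56.7 = 8539.513 kg.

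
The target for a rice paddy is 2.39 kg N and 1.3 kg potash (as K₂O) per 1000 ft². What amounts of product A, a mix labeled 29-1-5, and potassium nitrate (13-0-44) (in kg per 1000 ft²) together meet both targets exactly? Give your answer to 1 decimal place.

7.3 kg product A, 2.1 kg potassium nitrate

Per-1000 ft² balance (a = product A, b = potassium nitrate):
N: 0.29·a + 0.13·b = 2.39
K₂O: 0.05·a + 0.44·b = 1.3
Eliminate b: (row1) − 0.13/0.44·(row2) → 0.275227·a = 2.00591, so a = 7.28819.
Then b = (1.3 − 0.05·7.28819) / 0.44 = 2.12634.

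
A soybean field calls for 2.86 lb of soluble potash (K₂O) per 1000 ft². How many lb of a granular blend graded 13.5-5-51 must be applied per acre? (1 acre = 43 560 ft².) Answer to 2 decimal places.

Product per 1000 ft² = 2.86 / 51% = 5.60784 lb.
Convert to per acre: 5.60784 × 43.56 = 244.278 lb.

244.28 lb of product per acre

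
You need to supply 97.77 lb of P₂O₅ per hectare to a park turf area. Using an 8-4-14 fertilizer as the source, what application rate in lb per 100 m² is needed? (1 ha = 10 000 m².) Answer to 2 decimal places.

Product per hectare = 97.77 / 4% = 2444.25 lb.
Convert to per 100 m²: 2444.25 × 0.01 = 24.4425 lb.

24.44 lb of product per hundred sq m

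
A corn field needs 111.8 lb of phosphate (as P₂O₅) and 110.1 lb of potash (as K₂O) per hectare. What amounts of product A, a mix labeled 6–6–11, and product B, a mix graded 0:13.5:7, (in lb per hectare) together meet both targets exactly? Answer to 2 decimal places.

660.80 lb product A, 534.46 lb product B

Let a = lb of product A, b = lb of product B (per hectare).
P₂O₅: 0.06·a + 0.135·b = 111.8
K₂O: 0.11·a + 0.07·b = 110.1
From row1: a = (111.8 − 0.135·b) / 0.06.
Into row2: 0.11·(111.8 − 0.135·b)/0.06 + 0.07·b = 110.1 → b = 534.4601, a = 660.798.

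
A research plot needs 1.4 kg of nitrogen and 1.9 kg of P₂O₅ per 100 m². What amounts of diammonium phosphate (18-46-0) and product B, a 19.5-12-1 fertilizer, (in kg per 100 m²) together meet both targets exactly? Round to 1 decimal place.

Let a = kg of diammonium phosphate, b = kg of product B (per 100 m²).
N: 0.18·a + 0.195·b = 1.4
P₂O₅: 0.46·a + 0.12·b = 1.9
Eliminate a: (row1) − 0.18/0.46·(row2) → 0.148043·b = 0.656522, so b = 4.43465.
Back-substitute: a = (1.4 − 0.195·4.43465) / 0.18 = 2.97357.

3.0 kg diammonium phosphate, 4.4 kg product B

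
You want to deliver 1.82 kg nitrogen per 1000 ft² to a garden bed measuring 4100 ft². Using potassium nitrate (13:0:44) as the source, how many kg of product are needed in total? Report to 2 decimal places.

57.40 kg

Product per 1000 ft² = 1.82 / 13% = 14 kg.
Total product = 14 × 4100 / 1000 = 57.4 kg.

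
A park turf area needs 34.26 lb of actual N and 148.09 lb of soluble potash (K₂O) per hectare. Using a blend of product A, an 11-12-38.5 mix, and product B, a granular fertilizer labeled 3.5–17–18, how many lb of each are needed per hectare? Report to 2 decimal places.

With a, b = lb per hectare of product A and product B:
N: 0.11·a + 0.035·b = 34.26
K₂O: 0.385·a + 0.18·b = 148.09
From row1: a = (34.26 − 0.035·b) / 0.11.
Into row2: 0.385·(34.26 − 0.035·b)/0.11 + 0.18·b = 148.09 → b = 490.087, a = 155.518.

155.52 lb product A, 490.09 lb product B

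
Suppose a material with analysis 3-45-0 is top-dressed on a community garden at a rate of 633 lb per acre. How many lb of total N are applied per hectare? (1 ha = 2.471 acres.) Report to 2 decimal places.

46.92 lb N per hectare

nitrogen per acre = 633 × 3% = 18.99 lb.
Convert to per hectare: 18.99 × 2.471 = 46.9243 lb.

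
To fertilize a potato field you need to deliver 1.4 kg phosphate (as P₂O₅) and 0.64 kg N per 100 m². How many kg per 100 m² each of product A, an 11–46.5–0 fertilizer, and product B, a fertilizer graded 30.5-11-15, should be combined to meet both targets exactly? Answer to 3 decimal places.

Let a = kg of product A, b = kg of product B (per 100 m²).
P₂O₅: 0.465·a + 0.11·b = 1.4
N: 0.11·a + 0.305·b = 0.64
Solving simultaneously: a = 2.74889, b = 1.10696.

2.749 kg product A, 1.107 kg product B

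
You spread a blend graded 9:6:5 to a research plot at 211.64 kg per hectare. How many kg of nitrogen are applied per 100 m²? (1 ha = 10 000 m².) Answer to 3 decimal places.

0.190 kg N per hundred sq m

nitrogen per hectare = 211.64 × 9% = 19.0476 kg.
Convert to per 100 m²: 19.0476 × 0.01 = 0.190476 kg.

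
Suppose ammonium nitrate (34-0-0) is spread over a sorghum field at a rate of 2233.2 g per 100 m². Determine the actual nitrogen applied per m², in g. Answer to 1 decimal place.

7.6 g N per sq m

nitrogen per 100 m² = 2233.2 × 34% = 759.288 g.
Convert to per m²: 759.288 × 0.01 = 7.59288 g.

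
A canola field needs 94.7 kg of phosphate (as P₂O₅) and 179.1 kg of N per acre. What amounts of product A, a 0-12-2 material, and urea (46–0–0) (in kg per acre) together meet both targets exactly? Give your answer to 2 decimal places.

Per-acre balance (a = product A, b = urea):
P₂O₅: 0.12·a + 0·b = 94.7
N: 0·a + 0.46·b = 179.1
Solving simultaneously: a = 789.167, b = 389.348.

789.17 kg product A, 389.35 kg urea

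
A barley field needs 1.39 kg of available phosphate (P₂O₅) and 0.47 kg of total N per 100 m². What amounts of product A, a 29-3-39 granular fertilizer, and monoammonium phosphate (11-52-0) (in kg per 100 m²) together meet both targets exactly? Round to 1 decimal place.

0.6 kg product A, 2.6 kg monoammonium phosphate

With a, b = kg per 100 m² of product A and monoammonium phosphate:
P₂O₅: 0.03·a + 0.52·b = 1.39
N: 0.29·a + 0.11·b = 0.47
Solving simultaneously: a = 0.620339, b = 2.63729.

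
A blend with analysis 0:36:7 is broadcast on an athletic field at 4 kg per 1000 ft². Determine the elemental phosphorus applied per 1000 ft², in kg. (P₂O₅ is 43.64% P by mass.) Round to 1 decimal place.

P₂O₅ per 1000 ft² = 4 × 36% = 1.44 kg.
Elemental P = 1.44 × 0.4364 = 0.628416 kg per 1000 ft².

0.6 kg P per thousand sq ft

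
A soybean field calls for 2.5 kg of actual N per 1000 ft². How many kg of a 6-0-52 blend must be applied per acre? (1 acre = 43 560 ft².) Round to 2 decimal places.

Product per 1000 ft² = 2.5 / 6% = 41.6667 kg.
Convert to per acre: 41.6667 × 43.56 = 1815 kg.

1815.00 kg of product per acre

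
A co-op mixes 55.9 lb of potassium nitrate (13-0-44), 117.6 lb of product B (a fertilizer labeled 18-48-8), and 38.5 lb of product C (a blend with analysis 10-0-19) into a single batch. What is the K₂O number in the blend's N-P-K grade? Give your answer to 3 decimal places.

Total mass = 55.9 + 117.6 + 38.5 = 212 lb.
K₂O mass = 44%×55.9 + 8%×117.6 + 19%×38.5 = 41.319 lb.
% K₂O = 41.319 / 212 = 19.4901%.

19.490% K₂O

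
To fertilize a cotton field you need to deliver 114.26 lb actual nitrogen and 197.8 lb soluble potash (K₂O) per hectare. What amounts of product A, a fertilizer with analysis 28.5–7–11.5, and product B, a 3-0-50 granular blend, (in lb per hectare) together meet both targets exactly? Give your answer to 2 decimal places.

368.18 lb product A, 310.92 lb product B

Per-hectare balance (a = product A, b = product B):
N: 0.285·a + 0.03·b = 114.26
K₂O: 0.115·a + 0.5·b = 197.8
Solving simultaneously: a = 368.184, b = 310.918.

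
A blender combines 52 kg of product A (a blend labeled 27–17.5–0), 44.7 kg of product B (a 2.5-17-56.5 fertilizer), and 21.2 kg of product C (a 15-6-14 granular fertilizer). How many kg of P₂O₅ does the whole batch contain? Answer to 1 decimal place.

P₂O₅ mass = 17.5%×52 + 17%×44.7 + 6%×21.2 = 17.971 kg.

18.0 kg P₂O₅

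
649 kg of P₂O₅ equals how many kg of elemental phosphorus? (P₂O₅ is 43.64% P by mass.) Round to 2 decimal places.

P = 649 × 0.4364 = 283.224 kg.

283.22 kg P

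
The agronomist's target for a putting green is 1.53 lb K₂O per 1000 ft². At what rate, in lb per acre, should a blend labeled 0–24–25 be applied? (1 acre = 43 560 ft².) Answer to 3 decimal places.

Product per 1000 ft² = 1.53 / 25% = 6.12 lb.
Convert to per acre: 6.12 × 43.56 = 266.5872 lb.

266.587 lb of product per acre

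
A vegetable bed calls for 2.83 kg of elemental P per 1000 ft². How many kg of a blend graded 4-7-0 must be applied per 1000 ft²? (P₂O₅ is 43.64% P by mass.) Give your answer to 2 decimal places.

As P₂O₅: 2.83 / 0.4364 = 6.48488 kg per 1000 ft².
Product per 1000 ft² = 6.48488 / 7% = 92.6411 kg.

92.64 kg of product per thousand sq ft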